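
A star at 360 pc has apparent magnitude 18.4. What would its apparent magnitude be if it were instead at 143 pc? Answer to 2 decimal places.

m ≈ 16.40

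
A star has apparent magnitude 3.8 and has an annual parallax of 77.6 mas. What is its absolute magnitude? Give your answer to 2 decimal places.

M ≈ 3.25

p = 77.6 mas = 0.0776″ → d = 1/p = 12.89 pc
5 log₁₀(d/10 pc) = 5 log₁₀(12.89) − 5 = 0.551
M = m − 5 log₁₀(d/10) = 3.8 − 0.551 = 3.249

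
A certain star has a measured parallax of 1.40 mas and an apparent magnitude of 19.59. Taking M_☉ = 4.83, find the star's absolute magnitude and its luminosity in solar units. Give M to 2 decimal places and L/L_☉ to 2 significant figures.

M ≈ 10.32; L/L_☉ ≈ 6.4×10^-3

d = 1/p = 1000/1.40 mas = 714.3 pc
M = m − 5 log₁₀ d + 5 = 19.59 − 5·2.8539 + 5 = 10.321
M − M_☉ = 10.321 − 4.83 = 5.491
L/L_☉ = 10^(−0.4 × 5.491) = 6.364×10^-3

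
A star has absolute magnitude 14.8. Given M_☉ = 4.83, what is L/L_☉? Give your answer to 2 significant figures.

L/L_☉ ≈ 1.0×10^-4

M − M_☉ = 14.8 − 4.83 = 9.970
L/L_☉ = 10^(−0.4 (M − M_☉)) = 10^-3.988 = 1.028×10^-4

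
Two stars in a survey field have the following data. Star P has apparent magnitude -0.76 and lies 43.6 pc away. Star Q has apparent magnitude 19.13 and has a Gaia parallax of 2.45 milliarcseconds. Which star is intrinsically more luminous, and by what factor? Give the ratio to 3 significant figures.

Star P is more luminous, by a factor of 1.03×10^6.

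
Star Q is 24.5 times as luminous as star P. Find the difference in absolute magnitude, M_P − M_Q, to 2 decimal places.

M_P − M_Q ≈ 3.47

Pogson: ΔM = −2.5 log₁₀(ratio) = −2.5 log₁₀(24.5) = −2.5 × 1.3892 = -3.473
Star Q is brighter so has the smaller magnitude: M_P − M_Q is positive.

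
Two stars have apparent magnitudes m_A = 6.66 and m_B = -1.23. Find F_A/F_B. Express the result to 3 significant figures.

F_A/F_B ≈ 6.98×10^-4

Δm = 6.66 − (-1.23) = 7.89
Flux ratio = 10^(−0.4 Δm) = 10^(−0.4 × 7.89) = 10^-3.156 = 6.982×10^-4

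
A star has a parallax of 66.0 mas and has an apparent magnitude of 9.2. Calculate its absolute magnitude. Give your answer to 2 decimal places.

M ≈ 8.30

p = 66.0 mas = 0.0660″ → d = 1/p = 15.15 pc
5 log₁₀(d/10 pc) = 5 log₁₀(15.15) − 5 = 0.902
M = m − 5 log₁₀(d/10) = 9.2 − 0.902 = 8.298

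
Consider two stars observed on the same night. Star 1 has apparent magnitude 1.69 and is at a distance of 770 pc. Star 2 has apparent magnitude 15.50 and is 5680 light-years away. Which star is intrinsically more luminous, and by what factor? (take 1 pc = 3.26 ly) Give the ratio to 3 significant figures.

Star 1 is more luminous, by a factor of 65300.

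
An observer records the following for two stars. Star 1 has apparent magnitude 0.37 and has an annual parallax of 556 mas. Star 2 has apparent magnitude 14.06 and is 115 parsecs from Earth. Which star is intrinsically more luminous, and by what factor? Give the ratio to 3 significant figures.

Star 1: p = 556 mas = 0.556″ → d = 1/p = 1.799 pc
Star 1: M = m − 5 log₁₀ d + 5 = 0.37 − 5·0.2549 + 5 = 4.095
Star 2: M = m − 5 log₁₀ d + 5 = 14.06 − 5·2.0607 + 5 = 8.757
ΔM = M_1 − M_2 = 4.095 − (8.757) = -4.661; smaller M is more luminous → Star 1.
L ratio = 10^(0.4 |ΔM|) = 10^1.864 = 73.19

Star 1 is more luminous, by a factor of 73.2.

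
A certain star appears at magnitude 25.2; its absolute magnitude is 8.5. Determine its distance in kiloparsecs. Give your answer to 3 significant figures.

d ≈ 21.9 kpc

μ = m − M = 16.700
m − M = 5 log₁₀ d − 5
log₁₀ d = (m − M)/5 + 1 = 4.3400
d = 10^4.3400 = 21880 pc
= 21.88 kpc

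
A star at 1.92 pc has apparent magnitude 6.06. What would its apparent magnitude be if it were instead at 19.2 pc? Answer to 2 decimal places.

m ≈ 11.06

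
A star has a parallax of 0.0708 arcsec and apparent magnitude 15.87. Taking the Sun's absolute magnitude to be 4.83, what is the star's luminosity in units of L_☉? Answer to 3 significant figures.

L/L_☉ ≈ 7.65×10^-5

d = 1/p = 1/0.0708″ = 14.12 pc
M = m − 5 log₁₀ d + 5 = 15.87 − 5·1.1500 + 5 = 15.120
M − M_☉ = 15.120 − 4.83 = 10.290
L/L_☉ = 10^(−0.4 × 10.290) = 7.655×10^-5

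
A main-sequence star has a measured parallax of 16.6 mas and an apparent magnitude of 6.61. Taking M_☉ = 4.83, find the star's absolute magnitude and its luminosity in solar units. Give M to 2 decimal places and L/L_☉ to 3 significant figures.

M ≈ 2.71; L/L_☉ ≈ 7.04

d = 1/p = 1000/16.6 mas = 60.24 pc
M = m − 5 log₁₀ d + 5 = 6.61 − 5·1.7799 + 5 = 2.711
M − M_☉ = 2.711 − 4.83 = -2.119
L/L_☉ = 10^(−0.4 × -2.119) = 7.043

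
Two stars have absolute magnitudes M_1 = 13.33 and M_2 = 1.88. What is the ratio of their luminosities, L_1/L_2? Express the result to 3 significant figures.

ΔM = M_1 − M_2 = 11.45
L_1/L_2 = 10^(−0.4 ΔM) = 10^-4.580 = 2.630×10^-5

L_1/L_2 ≈ 2.63×10^-5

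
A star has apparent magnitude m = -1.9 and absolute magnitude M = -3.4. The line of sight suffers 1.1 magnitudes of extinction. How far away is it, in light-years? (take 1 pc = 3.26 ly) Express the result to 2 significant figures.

d ≈ 39 ly

m − M = 5 log₁₀(d/10 pc) + A  ⇒  -1.9 − (-3.4) − 1.1 = 5 log₁₀(d/10)
0.400 = 5 log₁₀(d/10)
log₁₀ d = (m − M − A)/5 + 1 = 1.0800
d = 10^1.0800 = 12.02 pc
= 39.19 ly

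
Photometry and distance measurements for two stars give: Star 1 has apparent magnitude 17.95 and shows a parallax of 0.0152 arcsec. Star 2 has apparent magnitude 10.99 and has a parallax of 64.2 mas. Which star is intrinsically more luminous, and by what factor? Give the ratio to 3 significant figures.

Star 1: d = 1/p = 1/0.0152″ = 65.79 pc
Star 1: M = m − 5 log₁₀ d + 5 = 17.95 − 5·1.8182 + 5 = 13.859
Star 2: p = 64.2 mas = 0.0642″ → d = 1/p = 15.58 pc
Star 2: M = m − 5 log₁₀ d + 5 = 10.99 − 5·1.1925 + 5 = 10.028
ΔM = M_1 − M_2 = 13.859 − (10.028) = 3.832; smaller M is more luminous → Star 2.
L ratio = 10^(0.4 |ΔM|) = 10^1.533 = 34.09

Star 2 is more luminous, by a factor of 34.1.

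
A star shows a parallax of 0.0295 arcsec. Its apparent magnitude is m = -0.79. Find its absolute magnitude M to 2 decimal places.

M ≈ -3.44

d = 1/p = 1/0.0295″ = 33.90 pc
5 log₁₀(d/10 pc) = 5 log₁₀(33.90) − 5 = 2.651
M = m − 5 log₁₀(d/10) = -0.79 − 2.651 = -3.441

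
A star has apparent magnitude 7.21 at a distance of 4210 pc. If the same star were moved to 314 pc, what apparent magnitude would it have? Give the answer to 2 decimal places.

m ≈ 1.57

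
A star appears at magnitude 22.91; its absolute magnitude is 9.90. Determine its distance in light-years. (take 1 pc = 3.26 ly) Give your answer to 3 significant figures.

d ≈ 13000 ly

Distance modulus: m − M = 22.91 − (9.90) = 13.010
m − M = 5 log₁₀ d − 5
log₁₀ d = (m − M)/5 + 1 = 3.6020
d = 10^3.6020 = 3999 pc
= 13040 ly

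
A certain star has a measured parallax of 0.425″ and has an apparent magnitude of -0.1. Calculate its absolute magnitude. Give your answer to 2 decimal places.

M ≈ 3.04

d = 1/p = 1/0.425″ = 2.353 pc
5 log₁₀(d/10 pc) = 5 log₁₀(2.353) − 5 = -3.142
M = m − 5 log₁₀(d/10) = -0.1 + 3.142 = 3.042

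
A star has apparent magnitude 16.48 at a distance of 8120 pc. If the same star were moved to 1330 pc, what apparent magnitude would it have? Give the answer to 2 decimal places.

m ≈ 12.55

Flux ∝ 1/d², so Δm = 5 log₁₀(d₂/d₁) = 5 log₁₀(1330/8120) = -3.929
m₂ = m₁ + Δm = 16.48 + (-3.929) = 12.551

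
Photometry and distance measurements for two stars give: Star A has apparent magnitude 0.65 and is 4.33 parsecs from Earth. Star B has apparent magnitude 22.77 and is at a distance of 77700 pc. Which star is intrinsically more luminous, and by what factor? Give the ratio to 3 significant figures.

Star A: M = m − 5 log₁₀ d + 5 = 0.65 − 5·0.6365 + 5 = 2.468
Star B: M = m − 5 log₁₀ d + 5 = 22.77 − 5·4.8904 + 5 = 3.318
ΔM = M_A − M_B = 2.468 − (3.318) = -0.850; smaller M is more luminous → Star A.
L ratio = 10^(0.4 |ΔM|) = 10^0.340 = 2.188

Star A is more luminous, by a factor of 2.19.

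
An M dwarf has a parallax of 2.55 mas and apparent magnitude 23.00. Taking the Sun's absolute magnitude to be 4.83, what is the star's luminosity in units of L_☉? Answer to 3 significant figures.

L/L_☉ ≈ 8.30×10^-5

d = 1/p = 1000/2.55 mas = 392.2 pc
M = m − 5 log₁₀ d + 5 = 23.00 − 5·2.5935 + 5 = 15.033
M − M_☉ = 15.033 − 4.83 = 10.203
L/L_☉ = 10^(−0.4 × 10.203) = 8.297×10^-5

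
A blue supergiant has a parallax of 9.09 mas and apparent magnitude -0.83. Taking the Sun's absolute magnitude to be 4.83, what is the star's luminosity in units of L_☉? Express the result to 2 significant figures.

d = 1/p = 1000/9.09 mas = 110.0 pc
M = m − 5 log₁₀ d + 5 = -0.83 − 5·2.0414 + 5 = -6.037
M − M_☉ = -6.037 − 4.83 = -10.867
L/L_☉ = 10^(−0.4 × -10.867) = 22230

L/L_☉ ≈ 22000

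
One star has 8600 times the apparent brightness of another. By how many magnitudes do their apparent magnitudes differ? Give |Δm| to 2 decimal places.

|Δm| ≈ 9.84

Pogson: Δm = −2.5 log₁₀(ratio) = −2.5 log₁₀(8600) = −2.5 × 3.9345 = -9.836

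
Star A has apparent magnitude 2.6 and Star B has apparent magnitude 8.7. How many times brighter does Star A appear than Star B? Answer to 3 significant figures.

Magnitude difference = -6.1
Flux ratio = 10^(−0.4 Δm) = 10^(−0.4 × -6.1) = 10^2.440 = 275.4

275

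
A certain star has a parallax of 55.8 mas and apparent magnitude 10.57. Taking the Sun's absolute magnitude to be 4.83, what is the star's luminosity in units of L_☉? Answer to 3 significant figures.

L/L_☉ ≈ 0.0162

d = 1/p = 1000/55.8 mas = 17.92 pc
M = m − 5 log₁₀ d + 5 = 10.57 − 5·1.2534 + 5 = 9.303
M − M_☉ = 9.303 − 4.83 = 4.473
L/L_☉ = 10^(−0.4 × 4.473) = 0.01625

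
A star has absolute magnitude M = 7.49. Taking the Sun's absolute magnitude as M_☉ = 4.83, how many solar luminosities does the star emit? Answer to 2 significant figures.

M − M_☉ = 7.49 − 4.83 = 2.660
L/L_☉ = 10^(−0.4 (M − M_☉)) = 10^-1.064 = 0.08630

L/L_☉ ≈ 0.086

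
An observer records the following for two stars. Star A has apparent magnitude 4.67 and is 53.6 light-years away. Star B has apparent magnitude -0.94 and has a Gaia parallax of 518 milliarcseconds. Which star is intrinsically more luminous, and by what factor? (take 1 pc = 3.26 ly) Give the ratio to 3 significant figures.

Star B is more luminous, by a factor of 2.42.

Star A: d = 53.6 ly / 3.26 = 16.44 pc
Star A: M = m − 5 log₁₀ d + 5 = 4.67 − 5·1.2159 + 5 = 3.590
Star B: p = 518 mas = 0.518″ → d = 1/p = 1.931 pc
Star B: M = m − 5 log₁₀ d + 5 = -0.94 − 5·0.2857 + 5 = 2.632
ΔM = M_A − M_B = 3.590 − (2.632) = 0.959; smaller M is more luminous → Star B.
L ratio = 10^(0.4 |ΔM|) = 10^0.383 = 2.418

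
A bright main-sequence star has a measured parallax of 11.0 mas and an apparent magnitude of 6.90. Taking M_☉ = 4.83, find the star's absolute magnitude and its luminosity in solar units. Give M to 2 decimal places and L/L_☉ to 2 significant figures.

d = 1/p = 1000/11.0 mas = 90.91 pc
M = m − 5 log₁₀ d + 5 = 6.90 − 5·1.9586 + 5 = 2.107
M − M_☉ = 2.107 − 4.83 = -2.723
L/L_☉ = 10^(−0.4 × -2.723) = 12.28

M ≈ 2.11; L/L_☉ ≈ 12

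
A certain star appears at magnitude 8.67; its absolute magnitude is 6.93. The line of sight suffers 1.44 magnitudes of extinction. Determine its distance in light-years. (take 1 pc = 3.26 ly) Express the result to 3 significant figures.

m − M = 5 log₁₀(d/10 pc) + A  ⇒  8.67 − (6.93) − 1.44 = 5 log₁₀(d/10)
0.300 = 5 log₁₀(d/10)
log₁₀ d = (m − M − A)/5 + 1 = 1.0600
d = 10^1.0600 = 11.48 pc
= 37.43 ly

d ≈ 37.4 ly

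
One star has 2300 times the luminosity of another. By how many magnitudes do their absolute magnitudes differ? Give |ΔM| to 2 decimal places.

|ΔM| ≈ 8.40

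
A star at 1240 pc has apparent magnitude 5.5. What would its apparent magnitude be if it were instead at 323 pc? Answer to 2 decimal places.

m ≈ 2.58

Flux ∝ 1/d², so Δm = 5 log₁₀(d₂/d₁) = 5 log₁₀(323/1240) = -2.921
m₂ = m₁ + Δm = 5.5 + (-2.921) = 2.579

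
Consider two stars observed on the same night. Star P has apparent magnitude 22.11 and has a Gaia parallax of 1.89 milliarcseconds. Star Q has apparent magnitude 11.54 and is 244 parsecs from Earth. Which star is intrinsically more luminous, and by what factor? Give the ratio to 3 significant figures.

Star Q is more luminous, by a factor of 3600.

Star P: p = 1.89 mas = 1.89×10^-3″ → d = 1/p = 529.1 pc
Star P: M = m − 5 log₁₀ d + 5 = 22.11 − 5·2.7235 + 5 = 13.492
Star Q: M = m − 5 log₁₀ d + 5 = 11.54 − 5·2.3874 + 5 = 4.603
ΔM = M_P − M_Q = 13.492 − (4.603) = 8.889; smaller M is more luminous → Star Q.
L ratio = 10^(0.4 |ΔM|) = 10^3.556 = 3595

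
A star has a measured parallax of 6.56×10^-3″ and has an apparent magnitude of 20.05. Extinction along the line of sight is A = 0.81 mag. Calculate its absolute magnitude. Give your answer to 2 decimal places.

d = 1/p = 1/6.56×10^-3″ = 152.4 pc
5 log₁₀(d/10 pc) = 5 log₁₀(152.4) − 5 = 5.915
M = m − 5 log₁₀(d/10) − A = 20.05 − 5.915 − 0.81 = 13.325

M ≈ 13.32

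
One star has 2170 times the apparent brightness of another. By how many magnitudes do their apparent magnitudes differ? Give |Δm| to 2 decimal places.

Pogson: Δm = −2.5 log₁₀(ratio) = −2.5 log₁₀(2170) = −2.5 × 3.3365 = -8.341

|Δm| ≈ 8.34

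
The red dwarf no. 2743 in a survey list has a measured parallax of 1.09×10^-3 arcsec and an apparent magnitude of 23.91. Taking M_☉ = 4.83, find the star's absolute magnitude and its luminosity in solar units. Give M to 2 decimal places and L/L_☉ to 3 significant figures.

M ≈ 14.10; L/L_☉ ≈ 1.96×10^-4

d = 1/p = 1/1.09×10^-3″ = 917.4 pc
M = m − 5 log₁₀ d + 5 = 23.91 − 5·2.9626 + 5 = 14.097
M − M_☉ = 14.097 − 4.83 = 9.267
L/L_☉ = 10^(−0.4 × 9.267) = 1.964×10^-4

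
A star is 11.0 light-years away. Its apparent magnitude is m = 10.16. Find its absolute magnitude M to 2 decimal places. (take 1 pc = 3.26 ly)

M ≈ 12.52

d = 11.0 ly / 3.26 = 3.374 pc
5 log₁₀(d/10 pc) = 5 log₁₀(3.374) − 5 = -2.359
M = m − 5 log₁₀(d/10) = 10.16 + 2.359 = 12.519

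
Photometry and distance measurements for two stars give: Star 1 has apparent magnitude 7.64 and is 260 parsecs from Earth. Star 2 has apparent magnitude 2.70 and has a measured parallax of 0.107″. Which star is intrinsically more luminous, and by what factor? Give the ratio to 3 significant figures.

Star 1 is more luminous, by a factor of 8.18.

Star 1: M = m − 5 log₁₀ d + 5 = 7.64 − 5·2.4150 + 5 = 0.565
Star 2: d = 1/p = 1/0.107″ = 9.346 pc
Star 2: M = m − 5 log₁₀ d + 5 = 2.70 − 5·0.9706 + 5 = 2.847
ΔM = M_1 − M_2 = 0.565 − (2.847) = -2.282; smaller M is more luminous → Star 1.
L ratio = 10^(0.4 |ΔM|) = 10^0.913 = 8.179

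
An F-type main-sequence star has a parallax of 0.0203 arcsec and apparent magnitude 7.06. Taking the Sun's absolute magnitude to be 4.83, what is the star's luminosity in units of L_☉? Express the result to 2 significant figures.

d = 1/p = 1/0.0203″ = 49.26 pc
M = m − 5 log₁₀ d + 5 = 7.06 − 5·1.6925 + 5 = 3.597
M − M_☉ = 3.597 − 4.83 = -1.233
L/L_☉ = 10^(−0.4 × -1.233) = 3.112

L/L_☉ ≈ 3.1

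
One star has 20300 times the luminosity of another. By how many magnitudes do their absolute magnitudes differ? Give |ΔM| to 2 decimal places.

|ΔM| ≈ 10.77

Pogson: ΔM = −2.5 log₁₀(ratio) = −2.5 log₁₀(20300) = −2.5 × 4.3075 = -10.769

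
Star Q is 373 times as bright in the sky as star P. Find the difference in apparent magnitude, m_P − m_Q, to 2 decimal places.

Pogson: Δm = −2.5 log₁₀(ratio) = −2.5 log₁₀(373) = −2.5 × 2.5717 = -6.429
Star Q is brighter so has the smaller magnitude: m_P − m_Q is positive.

m_P − m_Q ≈ 6.43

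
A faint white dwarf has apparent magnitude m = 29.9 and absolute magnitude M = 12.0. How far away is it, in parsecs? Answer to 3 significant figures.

μ = m − M = 17.900
m − M = 5 log₁₀ d − 5
log₁₀ d = (m − M)/5 + 1 = 4.5800
d = 10^4.5800 = 38020 pc

d ≈ 38000 pc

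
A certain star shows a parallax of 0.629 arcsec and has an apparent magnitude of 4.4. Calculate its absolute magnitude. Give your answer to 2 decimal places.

M ≈ 8.39

d = 1/p = 1/0.629″ = 1.590 pc
5 log₁₀(d/10 pc) = 5 log₁₀(1.590) − 5 = -3.993
M = m − 5 log₁₀(d/10) = 4.4 + 3.993 = 8.393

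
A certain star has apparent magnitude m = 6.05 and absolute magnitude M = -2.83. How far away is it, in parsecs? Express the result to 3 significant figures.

d ≈ 597 pc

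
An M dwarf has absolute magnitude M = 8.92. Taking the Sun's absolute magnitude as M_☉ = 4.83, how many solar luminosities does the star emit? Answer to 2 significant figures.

M − M_☉ = 8.92 − 4.83 = 4.090
L/L_☉ = 10^(−0.4 (M − M_☉)) = 10^-1.636 = 0.02312

L/L_☉ ≈ 0.023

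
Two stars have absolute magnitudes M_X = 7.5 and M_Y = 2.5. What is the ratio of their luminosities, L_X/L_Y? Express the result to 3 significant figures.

ΔM = M_X − M_Y = 5.0
L_X/L_Y = 10^(−0.4 ΔM) = 10^-2.000 = 0.01000

L_X/L_Y ≈ 0.0100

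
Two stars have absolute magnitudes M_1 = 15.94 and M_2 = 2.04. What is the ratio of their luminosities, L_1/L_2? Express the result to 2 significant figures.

ΔM = M_1 − M_2 = 13.90
L_1/L_2 = 10^(−0.4 ΔM) = 10^-5.560 = 2.754×10^-6

L_1/L_2 ≈ 2.8×10^-6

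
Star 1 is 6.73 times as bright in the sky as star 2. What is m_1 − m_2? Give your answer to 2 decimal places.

Pogson: Δm = −2.5 log₁₀(ratio) = −2.5 log₁₀(6.73) = −2.5 × 0.8280 = -2.070
Star 1 is brighter, so it has the smaller magnitude: the difference is negative.

m_1 − m_2 ≈ -2.07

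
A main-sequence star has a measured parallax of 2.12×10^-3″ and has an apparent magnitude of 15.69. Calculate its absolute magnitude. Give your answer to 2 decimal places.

M ≈ 7.32

d = 1/p = 1/2.12×10^-3″ = 471.7 pc
5 log₁₀(d/10 pc) = 5 log₁₀(471.7) − 5 = 8.368
M = m − 5 log₁₀(d/10) = 15.69 − 8.368 = 7.322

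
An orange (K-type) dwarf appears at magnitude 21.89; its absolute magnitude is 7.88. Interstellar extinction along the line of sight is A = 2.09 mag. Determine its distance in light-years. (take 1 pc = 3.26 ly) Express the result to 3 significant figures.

d ≈ 7890 ly

m − M = 5 log₁₀(d/10 pc) + A  ⇒  21.89 − (7.88) − 2.09 = 5 log₁₀(d/10)
11.920 = 5 log₁₀(d/10)
log₁₀ d = (m − M − A)/5 + 1 = 3.3840
d = 10^3.3840 = 2421 pc
= 7893 ly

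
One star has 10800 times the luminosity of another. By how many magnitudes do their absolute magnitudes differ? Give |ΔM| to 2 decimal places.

Pogson: ΔM = −2.5 log₁₀(ratio) = −2.5 log₁₀(10800) = −2.5 × 4.0334 = -10.084

|ΔM| ≈ 10.08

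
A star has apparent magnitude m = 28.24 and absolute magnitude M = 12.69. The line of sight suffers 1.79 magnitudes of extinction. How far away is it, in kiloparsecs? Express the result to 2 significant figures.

m − M = 5 log₁₀(d/10 pc) + A  ⇒  28.24 − (12.69) − 1.79 = 5 log₁₀(d/10)
13.760 = 5 log₁₀(d/10)
log₁₀ d = (m − M − A)/5 + 1 = 3.7520
d = 10^3.7520 = 5649 pc
= 5.649 kpc

d ≈ 5.6 kpc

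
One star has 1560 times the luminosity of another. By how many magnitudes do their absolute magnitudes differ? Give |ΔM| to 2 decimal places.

|ΔM| ≈ 7.98

Pogson: ΔM = −2.5 log₁₀(ratio) = −2.5 log₁₀(1560) = −2.5 × 3.1931 = -7.983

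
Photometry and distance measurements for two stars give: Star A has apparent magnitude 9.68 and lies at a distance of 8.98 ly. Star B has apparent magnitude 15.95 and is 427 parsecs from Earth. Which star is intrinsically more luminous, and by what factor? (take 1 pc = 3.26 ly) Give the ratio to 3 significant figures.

Star A: d = 8.98 ly / 3.26 = 2.755 pc
Star A: M = m − 5 log₁₀ d + 5 = 9.68 − 5·0.4401 + 5 = 12.480
Star B: M = m − 5 log₁₀ d + 5 = 15.95 − 5·2.6304 + 5 = 7.798
ΔM = M_A − M_B = 12.480 − (7.798) = 4.682; smaller M is more luminous → Star B.
L ratio = 10^(0.4 |ΔM|) = 10^1.873 = 74.60

Star B is more luminous, by a factor of 74.6.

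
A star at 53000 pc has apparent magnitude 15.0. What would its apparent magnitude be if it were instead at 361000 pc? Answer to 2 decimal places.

m ≈ 19.17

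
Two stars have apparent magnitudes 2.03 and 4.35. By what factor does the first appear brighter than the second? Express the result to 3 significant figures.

8.47

Δm = 2.03 − (4.35) = -2.32
Flux ratio = 10^(−0.4 Δm) = 10^(−0.4 × -2.32) = 10^0.928 = 8.472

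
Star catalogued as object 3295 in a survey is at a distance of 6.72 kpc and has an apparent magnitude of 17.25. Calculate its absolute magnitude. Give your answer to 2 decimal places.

M ≈ 3.11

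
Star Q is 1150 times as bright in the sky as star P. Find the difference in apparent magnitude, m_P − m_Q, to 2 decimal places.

m_P − m_Q ≈ 7.65

Pogson: Δm = −2.5 log₁₀(ratio) = −2.5 log₁₀(1150) = −2.5 × 3.0607 = -7.652
Star Q is brighter so has the smaller magnitude: m_P − m_Q is positive.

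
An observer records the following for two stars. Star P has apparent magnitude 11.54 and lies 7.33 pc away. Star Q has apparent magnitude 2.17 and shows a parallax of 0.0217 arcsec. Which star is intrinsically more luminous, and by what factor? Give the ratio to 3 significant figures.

Star Q is more luminous, by a factor of 221000.

Star P: M = m − 5 log₁₀ d + 5 = 11.54 − 5·0.8651 + 5 = 12.214
Star Q: d = 1/p = 1/0.0217″ = 46.08 pc
Star Q: M = m − 5 log₁₀ d + 5 = 2.17 − 5·1.6635 + 5 = -1.148
ΔM = M_P − M_Q = 12.214 − (-1.148) = 13.362; smaller M is more luminous → Star Q.
L ratio = 10^(0.4 |ΔM|) = 10^5.345 = 221200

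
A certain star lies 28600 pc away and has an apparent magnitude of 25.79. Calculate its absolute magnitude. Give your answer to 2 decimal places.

M ≈ 8.51

5 log₁₀(d/10 pc) = 5 log₁₀(28600) − 5 = 17.282
M = m − 5 log₁₀(d/10) = 25.79 − 17.282 = 8.508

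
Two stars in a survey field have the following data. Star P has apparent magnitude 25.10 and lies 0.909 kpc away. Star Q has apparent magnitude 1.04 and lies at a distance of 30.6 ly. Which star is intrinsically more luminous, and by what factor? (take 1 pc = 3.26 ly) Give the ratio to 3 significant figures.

Star P: d = 0.909 kpc = 909.0 pc
Star P: M = m − 5 log₁₀ d + 5 = 25.10 − 5·2.9586 + 5 = 15.307
Star Q: d = 30.6 ly / 3.26 = 9.387 pc
Star Q: M = m − 5 log₁₀ d + 5 = 1.04 − 5·0.9725 + 5 = 1.177
ΔM = M_P − M_Q = 15.307 − (1.177) = 14.130; smaller M is more luminous → Star Q.
L ratio = 10^(0.4 |ΔM|) = 10^5.652 = 448600

Star Q is more luminous, by a factor of 449000.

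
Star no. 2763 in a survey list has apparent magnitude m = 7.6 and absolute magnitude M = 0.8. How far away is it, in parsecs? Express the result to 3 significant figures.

Distance modulus: m − M = 7.6 − (0.8) = 6.800
m − M = 5 log₁₀ d − 5
log₁₀ d = (m − M)/5 + 1 = 2.3600
d = 10^2.3600 = 229.1 pc

d ≈ 229 pc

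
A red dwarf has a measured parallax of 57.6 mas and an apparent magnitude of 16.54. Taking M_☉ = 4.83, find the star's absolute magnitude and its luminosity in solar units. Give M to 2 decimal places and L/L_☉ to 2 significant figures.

M ≈ 15.34; L/L_☉ ≈ 6.2×10^-5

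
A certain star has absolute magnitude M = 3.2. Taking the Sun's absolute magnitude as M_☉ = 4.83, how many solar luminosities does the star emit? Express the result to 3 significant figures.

M − M_☉ = 3.2 − 4.83 = -1.630
L/L_☉ = 10^(−0.4 (M − M_☉)) = 10^0.652 = 4.487

L/L_☉ ≈ 4.49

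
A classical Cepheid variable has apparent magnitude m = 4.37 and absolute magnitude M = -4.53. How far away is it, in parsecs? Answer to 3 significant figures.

Distance modulus: m − M = 4.37 − (-4.53) = 8.900
m − M = 5 log₁₀ d − 5
log₁₀ d = (m − M)/5 + 1 = 2.7800
d = 10^2.7800 = 602.6 pc

d ≈ 603 pc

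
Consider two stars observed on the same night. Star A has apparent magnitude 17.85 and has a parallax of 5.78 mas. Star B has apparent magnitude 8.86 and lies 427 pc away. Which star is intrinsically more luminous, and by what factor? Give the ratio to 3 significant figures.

Star A: p = 5.78 mas = 5.78×10^-3″ → d = 1/p = 173.0 pc
Star A: M = m − 5 log₁₀ d + 5 = 17.85 − 5·2.2381 + 5 = 11.660
Star B: M = m − 5 log₁₀ d + 5 = 8.86 − 5·2.6304 + 5 = 0.708
ΔM = M_A − M_B = 11.660 − (0.708) = 10.952; smaller M is more luminous → Star B.
L ratio = 10^(0.4 |ΔM|) = 10^4.381 = 24030

Star B is more luminous, by a factor of 24000.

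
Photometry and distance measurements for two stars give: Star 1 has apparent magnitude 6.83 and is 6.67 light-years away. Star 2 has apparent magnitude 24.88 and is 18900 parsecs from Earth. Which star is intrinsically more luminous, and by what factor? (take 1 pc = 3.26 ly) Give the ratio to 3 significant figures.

Star 1: d = 6.67 ly / 3.26 = 2.046 pc
Star 1: M = m − 5 log₁₀ d + 5 = 6.83 − 5·0.3109 + 5 = 10.275
Star 2: M = m − 5 log₁₀ d + 5 = 24.88 − 5·4.2765 + 5 = 8.498
ΔM = M_1 − M_2 = 10.275 − (8.498) = 1.778; smaller M is more luminous → Star 2.
L ratio = 10^(0.4 |ΔM|) = 10^0.711 = 5.142

Star 2 is more luminous, by a factor of 5.14.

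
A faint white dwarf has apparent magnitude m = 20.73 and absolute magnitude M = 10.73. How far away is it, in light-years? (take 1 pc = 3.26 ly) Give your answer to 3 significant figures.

Distance modulus: m − M = 20.73 − (10.73) = 10.000
m − M = 5 log₁₀ d − 5
log₁₀ d = (m − M)/5 + 1 = 3.0000
d = 10^3.0000 = 1000 pc
= 3260 ly

d ≈ 3260 ly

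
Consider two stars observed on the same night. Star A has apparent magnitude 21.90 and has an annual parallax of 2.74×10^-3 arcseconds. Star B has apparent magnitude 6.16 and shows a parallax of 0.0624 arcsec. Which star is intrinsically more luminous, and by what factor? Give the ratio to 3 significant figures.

Star B is more luminous, by a factor of 3810.

Star A: d = 1/p = 1/2.74×10^-3″ = 365.0 pc
Star A: M = m − 5 log₁₀ d + 5 = 21.90 − 5·2.5622 + 5 = 14.089
Star B: d = 1/p = 1/0.0624″ = 16.03 pc
Star B: M = m − 5 log₁₀ d + 5 = 6.16 − 5·1.2048 + 5 = 5.136
ΔM = M_A − M_B = 14.089 − (5.136) = 8.953; smaller M is more luminous → Star B.
L ratio = 10^(0.4 |ΔM|) = 10^3.581 = 3812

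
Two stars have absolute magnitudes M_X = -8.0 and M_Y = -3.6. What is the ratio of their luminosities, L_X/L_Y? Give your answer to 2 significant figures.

ΔM = M_X − M_Y = -4.4
L_X/L_Y = 10^(−0.4 ΔM) = 10^1.760 = 57.54

L_X/L_Y ≈ 58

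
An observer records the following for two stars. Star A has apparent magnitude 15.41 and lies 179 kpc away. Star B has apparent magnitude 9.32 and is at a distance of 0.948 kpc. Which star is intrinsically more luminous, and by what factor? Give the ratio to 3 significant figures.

Star A: d = 179 kpc = 179000 pc
Star A: M = m − 5 log₁₀ d + 5 = 15.41 − 5·5.2529 + 5 = -5.854
Star B: d = 0.948 kpc = 948.0 pc
Star B: M = m − 5 log₁₀ d + 5 = 9.32 − 5·2.9768 + 5 = -0.564
ΔM = M_A − M_B = -5.854 − (-0.564) = -5.290; smaller M is more luminous → Star A.
L ratio = 10^(0.4 |ΔM|) = 10^2.116 = 130.6

Star A is more luminous, by a factor of 131.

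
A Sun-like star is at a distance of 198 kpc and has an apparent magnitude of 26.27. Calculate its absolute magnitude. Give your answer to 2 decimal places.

d = 198 kpc = 198000 pc
5 log₁₀(d/10 pc) = 5 log₁₀(198000) − 5 = 21.483
M = m − 5 log₁₀(d/10) = 26.27 − 21.483 = 4.787

M ≈ 4.79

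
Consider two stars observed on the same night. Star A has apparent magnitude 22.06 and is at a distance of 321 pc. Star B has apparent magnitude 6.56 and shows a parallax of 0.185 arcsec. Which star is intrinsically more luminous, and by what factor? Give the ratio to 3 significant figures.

Star B is more luminous, by a factor of 449.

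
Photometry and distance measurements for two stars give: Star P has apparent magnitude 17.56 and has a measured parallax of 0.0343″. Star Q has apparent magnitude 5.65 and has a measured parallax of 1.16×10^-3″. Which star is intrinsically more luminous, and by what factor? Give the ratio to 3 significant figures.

Star Q is more luminous, by a factor of 5.08×10^7.

Star P: d = 1/p = 1/0.0343″ = 29.15 pc
Star P: M = m − 5 log₁₀ d + 5 = 17.56 − 5·1.4647 + 5 = 15.236
Star Q: d = 1/p = 1/1.16×10^-3″ = 862.1 pc
Star Q: M = m − 5 log₁₀ d + 5 = 5.65 − 5·2.9355 + 5 = -4.028
ΔM = M_P − M_Q = 15.236 − (-4.028) = 19.264; smaller M is more luminous → Star Q.
L ratio = 10^(0.4 |ΔM|) = 10^7.706 = 5.078×10^7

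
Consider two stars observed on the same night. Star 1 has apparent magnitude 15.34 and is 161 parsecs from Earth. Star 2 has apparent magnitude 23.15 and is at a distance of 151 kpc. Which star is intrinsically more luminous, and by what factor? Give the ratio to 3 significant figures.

Star 1: M = m − 5 log₁₀ d + 5 = 15.34 − 5·2.2068 + 5 = 9.306
Star 2: d = 151 kpc = 151000 pc
Star 2: M = m − 5 log₁₀ d + 5 = 23.15 − 5·5.1790 + 5 = 2.255
ΔM = M_1 − M_2 = 9.306 − (2.255) = 7.051; smaller M is more luminous → Star 2.
L ratio = 10^(0.4 |ΔM|) = 10^2.820 = 661.2

Star 2 is more luminous, by a factor of 661.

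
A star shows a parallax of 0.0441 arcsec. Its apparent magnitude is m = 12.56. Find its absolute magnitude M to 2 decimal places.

M ≈ 10.78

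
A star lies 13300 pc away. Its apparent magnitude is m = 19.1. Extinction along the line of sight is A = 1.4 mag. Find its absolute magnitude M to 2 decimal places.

5 log₁₀(d/10 pc) = 5 log₁₀(13300) − 5 = 15.619
M = m − 5 log₁₀(d/10) − A = 19.1 − 15.619 − 1.4 = 2.081

M ≈ 2.08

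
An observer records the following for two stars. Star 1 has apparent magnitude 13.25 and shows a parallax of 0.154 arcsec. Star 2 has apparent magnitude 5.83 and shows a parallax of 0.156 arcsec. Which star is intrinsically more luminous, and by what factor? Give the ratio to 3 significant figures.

Star 1: d = 1/p = 1/0.154″ = 6.494 pc
Star 1: M = m − 5 log₁₀ d + 5 = 13.25 − 5·0.8125 + 5 = 14.188
Star 2: d = 1/p = 1/0.156″ = 6.410 pc
Star 2: M = m − 5 log₁₀ d + 5 = 5.83 − 5·0.8069 + 5 = 6.796
ΔM = M_1 − M_2 = 14.188 − (6.796) = 7.392; smaller M is more luminous → Star 2.
L ratio = 10^(0.4 |ΔM|) = 10^2.957 = 905.3

Star 2 is more luminous, by a factor of 905.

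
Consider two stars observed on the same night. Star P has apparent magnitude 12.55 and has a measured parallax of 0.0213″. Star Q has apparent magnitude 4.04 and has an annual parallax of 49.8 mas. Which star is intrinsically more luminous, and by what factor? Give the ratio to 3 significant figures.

Star Q is more luminous, by a factor of 464.

Star P: d = 1/p = 1/0.0213″ = 46.95 pc
Star P: M = m − 5 log₁₀ d + 5 = 12.55 − 5·1.6716 + 5 = 9.192
Star Q: p = 49.8 mas = 0.0498″ → d = 1/p = 20.08 pc
Star Q: M = m − 5 log₁₀ d + 5 = 4.04 − 5·1.3028 + 5 = 2.526
ΔM = M_P − M_Q = 9.192 − (2.526) = 6.666; smaller M is more luminous → Star Q.
L ratio = 10^(0.4 |ΔM|) = 10^2.666 = 463.8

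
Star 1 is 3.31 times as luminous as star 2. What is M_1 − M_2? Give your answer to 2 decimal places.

Pogson: ΔM = −2.5 log₁₀(ratio) = −2.5 log₁₀(3.31) = −2.5 × 0.5198 = -1.300
Star 1 is brighter, so it has the smaller magnitude: the difference is negative.

M_1 − M_2 ≈ -1.30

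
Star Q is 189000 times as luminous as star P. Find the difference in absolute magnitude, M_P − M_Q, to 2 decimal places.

Pogson: ΔM = −2.5 log₁₀(ratio) = −2.5 log₁₀(189000) = −2.5 × 5.2765 = -13.191
Star Q is brighter so has the smaller magnitude: M_P − M_Q is positive.

M_P − M_Q ≈ 13.19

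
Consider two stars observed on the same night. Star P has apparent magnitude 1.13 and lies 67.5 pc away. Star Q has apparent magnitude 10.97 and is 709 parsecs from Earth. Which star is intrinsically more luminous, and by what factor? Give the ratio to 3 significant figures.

Star P is more luminous, by a factor of 78.2.

Star P: M = m − 5 log₁₀ d + 5 = 1.13 − 5·1.8293 + 5 = -3.017
Star Q: M = m − 5 log₁₀ d + 5 = 10.97 − 5·2.8506 + 5 = 1.717
ΔM = M_P − M_Q = -3.017 − (1.717) = -4.733; smaller M is more luminous → Star P.
L ratio = 10^(0.4 |ΔM|) = 10^1.893 = 78.22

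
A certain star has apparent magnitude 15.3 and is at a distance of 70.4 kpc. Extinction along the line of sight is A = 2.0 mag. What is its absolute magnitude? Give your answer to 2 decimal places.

d = 70.4 kpc = 70400 pc
5 log₁₀(d/10 pc) = 5 log₁₀(70400) − 5 = 19.238
M = m − 5 log₁₀(d/10) − A = 15.3 − 19.238 − 2.0 = -5.938

M ≈ -5.94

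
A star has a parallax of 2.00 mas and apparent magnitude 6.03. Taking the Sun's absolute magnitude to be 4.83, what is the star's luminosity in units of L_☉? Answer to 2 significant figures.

L/L_☉ ≈ 830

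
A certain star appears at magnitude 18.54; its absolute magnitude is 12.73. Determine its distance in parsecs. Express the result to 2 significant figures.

d ≈ 150 pc

μ = m − M = 5.810
m − M = 5 log₁₀ d − 5
log₁₀ d = (m − M)/5 + 1 = 2.1620
d = 10^2.1620 = 145.2 pc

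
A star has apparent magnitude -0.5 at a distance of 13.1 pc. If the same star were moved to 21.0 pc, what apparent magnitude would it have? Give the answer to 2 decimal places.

Flux ∝ 1/d², so Δm = 5 log₁₀(d₂/d₁) = 5 log₁₀(21.0/13.1) = 1.025
m₂ = m₁ + Δm = -0.5 + (1.025) = 0.525

m ≈ 0.52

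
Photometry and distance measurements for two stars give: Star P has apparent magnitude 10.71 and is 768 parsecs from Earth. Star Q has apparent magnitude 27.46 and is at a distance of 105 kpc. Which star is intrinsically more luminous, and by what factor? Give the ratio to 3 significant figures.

Star P: M = m − 5 log₁₀ d + 5 = 10.71 − 5·2.8854 + 5 = 1.283
Star Q: d = 105 kpc = 105000 pc
Star Q: M = m − 5 log₁₀ d + 5 = 27.46 − 5·5.0212 + 5 = 7.354
ΔM = M_P − M_Q = 1.283 − (7.354) = -6.071; smaller M is more luminous → Star P.
L ratio = 10^(0.4 |ΔM|) = 10^2.428 = 268.1

Star P is more luminous, by a factor of 268.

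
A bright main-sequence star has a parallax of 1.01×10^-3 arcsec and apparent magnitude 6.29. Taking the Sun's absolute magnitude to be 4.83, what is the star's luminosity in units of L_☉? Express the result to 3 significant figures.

d = 1/p = 1/1.01×10^-3″ = 990.1 pc
M = m − 5 log₁₀ d + 5 = 6.29 − 5·2.9957 + 5 = -3.688
M − M_☉ = -3.688 − 4.83 = -8.518
L/L_☉ = 10^(−0.4 × -8.518) = 2555

L/L_☉ ≈ 2550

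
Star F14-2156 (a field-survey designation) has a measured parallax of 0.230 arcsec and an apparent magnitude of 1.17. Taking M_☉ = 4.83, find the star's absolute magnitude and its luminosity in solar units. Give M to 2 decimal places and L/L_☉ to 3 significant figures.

d = 1/p = 1/0.230″ = 4.348 pc
M = m − 5 log₁₀ d + 5 = 1.17 − 5·0.6383 + 5 = 2.979
M − M_☉ = 2.979 − 4.83 = -1.851
L/L_☉ = 10^(−0.4 × -1.851) = 5.502

M ≈ 2.98; L/L_☉ ≈ 5.50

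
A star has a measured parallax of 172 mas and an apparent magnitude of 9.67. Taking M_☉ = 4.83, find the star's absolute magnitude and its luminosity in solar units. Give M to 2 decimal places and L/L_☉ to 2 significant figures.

M ≈ 10.85; L/L_☉ ≈ 3.9×10^-3

d = 1/p = 1000/172 mas = 5.814 pc
M = m − 5 log₁₀ d + 5 = 9.67 − 5·0.7645 + 5 = 10.848
M − M_☉ = 10.848 − 4.83 = 6.018
L/L_☉ = 10^(−0.4 × 6.018) = 3.917×10^-3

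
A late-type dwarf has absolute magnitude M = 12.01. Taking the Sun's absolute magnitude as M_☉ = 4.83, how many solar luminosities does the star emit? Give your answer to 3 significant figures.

M − M_☉ = 12.01 − 4.83 = 7.180
L/L_☉ = 10^(−0.4 (M − M_☉)) = 10^-2.872 = 1.343×10^-3

L/L_☉ ≈ 1.34×10^-3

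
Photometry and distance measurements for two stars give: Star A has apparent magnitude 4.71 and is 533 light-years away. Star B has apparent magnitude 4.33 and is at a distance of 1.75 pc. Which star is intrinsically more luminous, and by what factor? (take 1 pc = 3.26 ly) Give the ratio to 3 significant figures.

Star A: d = 533 ly / 3.26 = 163.5 pc
Star A: M = m − 5 log₁₀ d + 5 = 4.71 − 5·2.2135 + 5 = -1.358
Star B: M = m − 5 log₁₀ d + 5 = 4.33 − 5·0.2430 + 5 = 8.115
ΔM = M_A − M_B = -1.358 − (8.115) = -9.472; smaller M is more luminous → Star A.
L ratio = 10^(0.4 |ΔM|) = 10^3.789 = 6151

Star A is more luminous, by a factor of 6150.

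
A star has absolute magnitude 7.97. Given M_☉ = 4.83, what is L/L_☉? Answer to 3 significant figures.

L/L_☉ ≈ 0.0555

M − M_☉ = 7.97 − 4.83 = 3.140
L/L_☉ = 10^(−0.4 (M − M_☉)) = 10^-1.256 = 0.05546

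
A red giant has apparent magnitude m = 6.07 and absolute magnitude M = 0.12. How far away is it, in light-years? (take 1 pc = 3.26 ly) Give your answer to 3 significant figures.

d ≈ 505 ly

μ = m − M = 5.950
m − M = 5 log₁₀ d − 5
log₁₀ d = (m − M)/5 + 1 = 2.1900
d = 10^2.1900 = 154.9 pc
= 504.9 ly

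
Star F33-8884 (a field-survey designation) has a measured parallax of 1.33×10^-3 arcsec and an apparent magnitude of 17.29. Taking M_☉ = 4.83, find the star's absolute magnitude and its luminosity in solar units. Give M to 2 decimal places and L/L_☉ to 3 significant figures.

M ≈ 7.91; L/L_☉ ≈ 0.0587

d = 1/p = 1/1.33×10^-3″ = 751.9 pc
M = m − 5 log₁₀ d + 5 = 17.29 − 5·2.8761 + 5 = 7.909
M − M_☉ = 7.909 − 4.83 = 3.079
L/L_☉ = 10^(−0.4 × 3.079) = 0.05865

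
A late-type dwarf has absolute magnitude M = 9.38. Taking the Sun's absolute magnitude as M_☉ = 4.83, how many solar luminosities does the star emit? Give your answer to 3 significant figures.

L/L_☉ ≈ 0.0151

M − M_☉ = 9.38 − 4.83 = 4.550
L/L_☉ = 10^(−0.4 (M − M_☉)) = 10^-1.820 = 0.01514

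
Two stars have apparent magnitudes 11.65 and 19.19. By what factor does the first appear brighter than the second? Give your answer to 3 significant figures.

1040

Δm = 11.65 − (19.19) = -7.54
Flux ratio = 10^(−0.4 Δm) = 10^(−0.4 × -7.54) = 10^3.016 = 1038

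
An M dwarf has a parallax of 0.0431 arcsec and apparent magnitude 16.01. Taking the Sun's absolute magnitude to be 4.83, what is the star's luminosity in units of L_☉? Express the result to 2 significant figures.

L/L_☉ ≈ 1.8×10^-4

d = 1/p = 1/0.0431″ = 23.20 pc
M = m − 5 log₁₀ d + 5 = 16.01 − 5·1.3655 + 5 = 14.182
M − M_☉ = 14.182 − 4.83 = 9.352
L/L_☉ = 10^(−0.4 × 9.352) = 1.816×10^-4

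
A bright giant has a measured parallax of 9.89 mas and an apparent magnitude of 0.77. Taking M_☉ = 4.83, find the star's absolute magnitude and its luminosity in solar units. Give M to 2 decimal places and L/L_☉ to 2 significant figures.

M ≈ -4.25; L/L_☉ ≈ 4300

d = 1/p = 1000/9.89 mas = 101.1 pc
M = m − 5 log₁₀ d + 5 = 0.77 − 5·2.0048 + 5 = -4.254
M − M_☉ = -4.254 − 4.83 = -9.084
L/L_☉ = 10^(−0.4 × -9.084) = 4301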